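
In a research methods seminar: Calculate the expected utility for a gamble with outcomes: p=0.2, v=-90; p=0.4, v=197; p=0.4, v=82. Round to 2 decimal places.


EU = sum(p_i * v_i)
0.2 * -90 = -18.0
0.4 * 197 = 78.8
0.4 * 82 = 32.8
EU = -18.0 + 78.8 + 32.8
= 93.60


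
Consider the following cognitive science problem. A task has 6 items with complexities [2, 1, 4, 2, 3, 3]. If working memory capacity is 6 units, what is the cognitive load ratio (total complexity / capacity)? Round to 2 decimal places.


Total complexity = 2 + 1 + 4 + 2 + 3 + 3 = 15
Load = total / capacity = 15 / 6
= 2.50


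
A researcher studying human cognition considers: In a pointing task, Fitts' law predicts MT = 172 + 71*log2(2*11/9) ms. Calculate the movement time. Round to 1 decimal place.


MT = 172 + 71 * log2(2*11/9)
2D/W = 2.444444
log2(2.444444) = 1.2895
MT = 172 + 71 * 1.2895
= 263.6 ms


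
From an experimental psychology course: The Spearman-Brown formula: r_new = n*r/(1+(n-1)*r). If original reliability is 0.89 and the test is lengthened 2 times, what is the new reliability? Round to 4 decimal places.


r_new = n*r / (1 + (n-1)*r)
Numerator = 2 * 0.89 = 1.78
Denominator = 1 + 1 * 0.89 = 1.89
r_new = 1.78 / 1.89
= 0.9418


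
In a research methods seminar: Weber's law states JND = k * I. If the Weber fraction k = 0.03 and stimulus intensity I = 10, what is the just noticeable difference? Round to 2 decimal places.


JND = k * I
JND = 0.03 * 10
= 0.30


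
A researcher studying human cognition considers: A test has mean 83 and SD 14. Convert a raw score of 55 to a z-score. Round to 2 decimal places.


z = (X - mu) / sigma
= (55 - 83) / 14
= -28 / 14
= -2.00


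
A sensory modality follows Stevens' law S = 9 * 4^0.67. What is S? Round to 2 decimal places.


S = 9 * 4^0.67
4^0.67 = 2.5315
S = 9 * 2.5315
= 22.78


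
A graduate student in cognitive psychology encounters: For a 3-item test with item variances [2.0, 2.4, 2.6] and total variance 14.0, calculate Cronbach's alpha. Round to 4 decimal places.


alpha = (k/(k-1)) * (1 - sum(s_i^2)/s_total^2)
sum(item variances) = 7.0
k/(k-1) = 3/2 = 1.5
1 - 7.0/14.0 = 1 - 0.5 = 0.5
alpha = 1.5 * 0.5
= 0.7500


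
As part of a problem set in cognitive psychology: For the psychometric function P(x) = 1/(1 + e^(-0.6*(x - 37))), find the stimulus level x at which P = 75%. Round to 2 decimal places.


At P = 0.75: 0.75 = 1/(1 + e^(-k*(x-x0)))
Solving: e^(-k*(x-x0)) = 1/3
x = x0 + ln(3)/k
ln(3) = 1.0986
x = 37 + 1.0986/0.6
= 37 + 1.831
= 38.83


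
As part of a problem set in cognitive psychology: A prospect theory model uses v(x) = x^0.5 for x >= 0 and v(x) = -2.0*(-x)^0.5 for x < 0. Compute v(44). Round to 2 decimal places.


Since x = 44 >= 0, use v(x) = x^0.5
44^0.5 = 6.6332
v(44) = 6.63


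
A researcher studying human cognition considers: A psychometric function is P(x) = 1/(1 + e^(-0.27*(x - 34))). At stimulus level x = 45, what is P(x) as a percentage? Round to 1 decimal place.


P(x) = 1/(1 + e^(-0.27*(45 - 34)))
Exponent = -0.27 * 11 = -2.97
e^(-2.97) = 0.051303
P = 1/(1 + 0.051303) = 0.951201
Percentage = 95.1


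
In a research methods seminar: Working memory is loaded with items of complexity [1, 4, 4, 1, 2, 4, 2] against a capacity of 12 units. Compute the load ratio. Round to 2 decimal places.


Total complexity = 1 + 4 + 4 + 1 + 2 + 4 + 2 = 18
Load = total / capacity = 18 / 12
= 1.50


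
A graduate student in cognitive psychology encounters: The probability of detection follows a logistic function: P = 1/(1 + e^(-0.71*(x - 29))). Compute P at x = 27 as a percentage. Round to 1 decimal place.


P(x) = 1/(1 + e^(-0.71*(27 - 29)))
Exponent = -0.71 * -2 = 1.42
e^(1.42) = 4.13712
P = 1/(1 + 4.13712) = 0.194662
Percentage = 19.5


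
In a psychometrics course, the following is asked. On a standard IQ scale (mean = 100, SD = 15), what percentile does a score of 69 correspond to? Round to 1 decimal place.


z = (IQ - mean) / SD
z = (69 - 100) / 15 = -2.0667
Percentile = Phi(-2.0667) * 100
Phi(-2.0667) = 0.019381
= 1.9


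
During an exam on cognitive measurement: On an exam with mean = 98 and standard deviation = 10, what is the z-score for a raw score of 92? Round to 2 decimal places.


z = (X - mu) / sigma
= (92 - 98) / 10
= -6 / 10
= -0.60


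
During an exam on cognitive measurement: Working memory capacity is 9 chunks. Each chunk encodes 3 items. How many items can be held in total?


Total items = chunks * items_per_chunk
= 9 * 3
= 27


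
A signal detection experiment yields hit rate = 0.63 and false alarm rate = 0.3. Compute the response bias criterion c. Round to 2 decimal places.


c = -0.5 * (z(HR) + z(FAR))
z(0.63) = 0.3319
z(0.3) = -0.5244
c = -0.5 * (0.3319 + -0.5244)
= -0.5 * -0.1925
= 0.10


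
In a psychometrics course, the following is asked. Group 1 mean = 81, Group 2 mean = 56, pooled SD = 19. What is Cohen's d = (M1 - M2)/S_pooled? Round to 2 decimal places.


Cohen's d = (M1 - M2) / S_pooled
= (81 - 56) / 19
= 25 / 19
= 1.32


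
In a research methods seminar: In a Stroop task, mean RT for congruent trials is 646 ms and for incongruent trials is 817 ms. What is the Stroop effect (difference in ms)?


Stroop effect = RT(incongruent) - RT(congruent)
= 817 - 646
= 171 ms


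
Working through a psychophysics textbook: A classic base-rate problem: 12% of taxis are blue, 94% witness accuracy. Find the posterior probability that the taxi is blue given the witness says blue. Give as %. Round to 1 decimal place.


P(blue | says blue) = P(says blue | blue)*P(blue) / [P(says blue | blue)*P(blue) + P(says blue | not blue)*P(not blue)]
Numerator = 0.94 * 0.12 = 0.1128
False identification = 0.06 * 0.88 = 0.0528
P = 0.1128 / (0.1128 + 0.0528)
= 0.1128 / 0.1656
As percentage = 68.1


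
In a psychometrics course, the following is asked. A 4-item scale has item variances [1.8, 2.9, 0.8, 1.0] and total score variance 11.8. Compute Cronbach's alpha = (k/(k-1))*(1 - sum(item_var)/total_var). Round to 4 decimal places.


alpha = (k/(k-1)) * (1 - sum(s_i^2)/s_total^2)
sum(item variances) = 6.5
k/(k-1) = 4/3 = 1.333333
1 - 6.5/11.8 = 1 - 0.550847 = 0.449153
alpha = 1.333333 * 0.449153
= 0.5989


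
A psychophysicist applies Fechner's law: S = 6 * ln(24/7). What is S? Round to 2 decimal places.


S = 6 * ln(24/7)
I/I0 = 3.428571
ln(3.428571) = 1.2321
S = 6 * 1.2321
= 7.39


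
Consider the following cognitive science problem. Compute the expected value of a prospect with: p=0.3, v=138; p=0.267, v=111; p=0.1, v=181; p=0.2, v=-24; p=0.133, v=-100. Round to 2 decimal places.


EU = sum(p_i * v_i)
0.3 * 138 = 41.4
0.267 * 111 = 29.637
0.1 * 181 = 18.1
0.2 * -24 = -4.8
0.133 * -100 = -13.3
EU = 41.4 + 29.637 + 18.1 + -4.8 + -13.3
= 71.04


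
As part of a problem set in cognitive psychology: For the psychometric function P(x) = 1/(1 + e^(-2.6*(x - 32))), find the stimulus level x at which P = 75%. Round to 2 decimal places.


At P = 0.75: 0.75 = 1/(1 + e^(-k*(x-x0)))
Solving: e^(-k*(x-x0)) = 1/3
x = x0 + ln(3)/k
ln(3) = 1.0986
x = 32 + 1.0986/2.6
= 32 + 0.4225
= 32.42


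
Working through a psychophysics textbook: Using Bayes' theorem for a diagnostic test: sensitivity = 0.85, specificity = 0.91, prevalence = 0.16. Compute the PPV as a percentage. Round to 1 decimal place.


PPV = (sens * prev) / (sens * prev + (1-spec) * (1-prev))
Numerator = 0.85 * 0.16 = 0.136
P(positive and no disease) = (1 - spec) * (1 - prev) = (1 - 0.91) * (1 - 0.16) = 0.0756
Denominator = 0.136 + 0.0756 = 0.2116
PPV = 0.136 / 0.2116 = 0.642722
As percentage = 64.3


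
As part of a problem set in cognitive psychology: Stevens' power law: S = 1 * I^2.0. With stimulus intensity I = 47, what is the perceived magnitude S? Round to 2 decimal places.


S = 1 * 47^2.0
47^2.0 = 2209.0
S = 1 * 2209.0
= 2209.00


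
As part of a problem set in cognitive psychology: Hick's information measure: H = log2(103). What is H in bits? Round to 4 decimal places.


H = log2(n)
H = log2(103)
= 6.6865


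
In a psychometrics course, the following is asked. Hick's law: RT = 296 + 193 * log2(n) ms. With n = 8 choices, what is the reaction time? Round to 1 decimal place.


RT = 296 + 193 * log2(8)
log2(8) = 3.0
RT = 296 + 193 * 3.0
= 296 + 579.0
= 875.0 ms


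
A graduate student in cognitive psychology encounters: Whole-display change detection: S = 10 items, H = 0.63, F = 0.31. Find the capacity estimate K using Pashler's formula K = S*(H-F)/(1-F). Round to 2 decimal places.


K = S * (H - F) / (1 - F)
H - F = 0.32
1 - F = 0.69
K = 10 * 0.32 / 0.69
= 4.64


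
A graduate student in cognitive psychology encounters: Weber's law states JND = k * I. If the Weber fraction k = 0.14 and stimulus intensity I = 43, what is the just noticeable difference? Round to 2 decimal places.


JND = k * I
JND = 0.14 * 43
= 6.02


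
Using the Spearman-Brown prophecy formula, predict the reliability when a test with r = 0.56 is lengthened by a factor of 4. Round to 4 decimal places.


r_new = n*r / (1 + (n-1)*r)
Numerator = 4 * 0.56 = 2.24
Denominator = 1 + 3 * 0.56 = 2.68
r_new = 2.24 / 2.68
= 0.8358


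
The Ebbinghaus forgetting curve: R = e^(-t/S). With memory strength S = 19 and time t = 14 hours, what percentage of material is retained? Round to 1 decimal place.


R = e^(-t/S)
-t/S = -14/19 = -0.736842
R = e^(-0.736842) = 0.478623
Percentage = 0.478623 * 100
= 47.9


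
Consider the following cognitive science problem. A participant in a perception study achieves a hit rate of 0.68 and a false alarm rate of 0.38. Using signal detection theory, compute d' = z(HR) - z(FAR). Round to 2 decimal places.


d' = z(HR) - z(FAR)
z(0.68) = 0.4677
z(0.38) = -0.3055
d' = 0.4677 - -0.3055
= 0.77


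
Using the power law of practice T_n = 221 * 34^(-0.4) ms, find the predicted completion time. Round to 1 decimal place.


T_n = 221 * 34^(-0.4)
34^(-0.4) = 0.24401
T_n = 221 * 0.24401
= 53.9 ms


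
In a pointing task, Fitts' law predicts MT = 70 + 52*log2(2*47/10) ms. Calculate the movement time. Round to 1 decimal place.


MT = 70 + 52 * log2(2*47/10)
2D/W = 9.4
log2(9.4) = 3.2327
MT = 70 + 52 * 3.2327
= 238.1 ms


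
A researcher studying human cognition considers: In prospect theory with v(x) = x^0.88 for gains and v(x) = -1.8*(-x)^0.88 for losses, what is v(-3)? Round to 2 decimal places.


Since x = -3 < 0, use v(x) = -lambda*(-x)^alpha
(-x) = 3
3^0.88 = 2.6295
v(-3) = -1.8 * 2.6295
= -4.73


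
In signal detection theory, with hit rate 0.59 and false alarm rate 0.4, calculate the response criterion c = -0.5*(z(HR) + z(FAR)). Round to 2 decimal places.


c = -0.5 * (z(HR) + z(FAR))
z(0.59) = 0.2275
z(0.4) = -0.2533
c = -0.5 * (0.2275 + -0.2533)
= -0.5 * -0.0258
= 0.01


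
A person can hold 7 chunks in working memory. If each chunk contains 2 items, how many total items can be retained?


Total items = chunks * items_per_chunk
= 7 * 2
= 14


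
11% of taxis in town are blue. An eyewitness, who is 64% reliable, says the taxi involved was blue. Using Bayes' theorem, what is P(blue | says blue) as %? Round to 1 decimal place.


P(blue | says blue) = P(says blue | blue)*P(blue) / [P(says blue | blue)*P(blue) + P(says blue | not blue)*P(not blue)]
Numerator = 0.64 * 0.11 = 0.0704
False identification = 0.36 * 0.89 = 0.3204
P = 0.0704 / (0.0704 + 0.3204)
= 0.0704 / 0.3908
As percentage = 18.0


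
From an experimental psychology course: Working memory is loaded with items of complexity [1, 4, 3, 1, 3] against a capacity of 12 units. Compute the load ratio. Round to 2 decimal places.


Total complexity = 1 + 4 + 3 + 1 + 3 = 12
Load = total / capacity = 12 / 12
= 1.00


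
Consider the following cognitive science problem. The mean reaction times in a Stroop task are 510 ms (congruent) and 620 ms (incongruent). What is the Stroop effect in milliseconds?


Stroop effect = RT(incongruent) - RT(congruent)
= 620 - 510
= 110 ms


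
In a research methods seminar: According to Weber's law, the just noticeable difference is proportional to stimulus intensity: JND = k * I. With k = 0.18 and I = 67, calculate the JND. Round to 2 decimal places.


JND = k * I
JND = 0.18 * 67
= 12.06


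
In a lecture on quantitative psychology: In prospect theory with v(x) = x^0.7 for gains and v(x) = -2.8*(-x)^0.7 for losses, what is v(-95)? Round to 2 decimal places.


Since x = -95 < 0, use v(x) = -lambda*(-x)^alpha
(-x) = 95
95^0.7 = 24.233
v(-95) = -2.8 * 24.233
= -67.85


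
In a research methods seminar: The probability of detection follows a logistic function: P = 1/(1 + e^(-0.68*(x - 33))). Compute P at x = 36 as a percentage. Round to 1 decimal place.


P(x) = 1/(1 + e^(-0.68*(36 - 33)))
Exponent = -0.68 * 3 = -2.04
e^(-2.04) = 0.130029
P = 1/(1 + 0.130029) = 0.884933
Percentage = 88.5


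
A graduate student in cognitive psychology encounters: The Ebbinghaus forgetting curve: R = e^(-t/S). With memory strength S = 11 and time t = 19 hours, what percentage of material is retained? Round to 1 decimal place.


R = e^(-t/S)
-t/S = -19/11 = -1.727273
R = e^(-1.727273) = 0.177769
Percentage = 0.177769 * 100
= 17.8


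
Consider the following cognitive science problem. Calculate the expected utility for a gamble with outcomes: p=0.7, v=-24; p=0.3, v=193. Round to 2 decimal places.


EU = sum(p_i * v_i)
0.7 * -24 = -16.8
0.3 * 193 = 57.9
EU = -16.8 + 57.9
= 41.10


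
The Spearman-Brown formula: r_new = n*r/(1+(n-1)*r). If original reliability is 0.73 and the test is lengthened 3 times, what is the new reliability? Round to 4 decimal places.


r_new = n*r / (1 + (n-1)*r)
Numerator = 3 * 0.73 = 2.19
Denominator = 1 + 2 * 0.73 = 2.46
r_new = 2.19 / 2.46
= 0.8902


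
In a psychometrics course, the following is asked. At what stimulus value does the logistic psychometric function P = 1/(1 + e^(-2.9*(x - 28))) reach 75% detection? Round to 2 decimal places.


At P = 0.75: 0.75 = 1/(1 + e^(-k*(x-x0)))
Solving: e^(-k*(x-x0)) = 1/3
x = x0 + ln(3)/k
ln(3) = 1.0986
x = 28 + 1.0986/2.9
= 28 + 0.3788
= 28.38


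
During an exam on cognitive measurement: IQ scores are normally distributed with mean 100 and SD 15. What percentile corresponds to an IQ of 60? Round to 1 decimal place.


z = (IQ - mean) / SD
z = (60 - 100) / 15 = -2.6667
Percentile = Phi(-2.6667) * 100
Phi(-2.6667) = 0.00383
= 0.4


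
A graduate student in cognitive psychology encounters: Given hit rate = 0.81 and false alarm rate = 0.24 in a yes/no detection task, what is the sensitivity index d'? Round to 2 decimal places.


d' = z(HR) - z(FAR)
z(0.81) = 0.8779
z(0.24) = -0.7063
d' = 0.8779 - -0.7063
= 1.58


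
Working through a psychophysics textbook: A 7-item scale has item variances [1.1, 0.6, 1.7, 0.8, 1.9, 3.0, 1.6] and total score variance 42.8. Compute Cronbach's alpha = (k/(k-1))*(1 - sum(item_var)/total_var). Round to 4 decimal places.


alpha = (k/(k-1)) * (1 - sum(s_i^2)/s_total^2)
sum(item variances) = 10.7
k/(k-1) = 7/6 = 1.166667
1 - 10.7/42.8 = 1 - 0.25 = 0.75
alpha = 1.166667 * 0.75
= 0.8750


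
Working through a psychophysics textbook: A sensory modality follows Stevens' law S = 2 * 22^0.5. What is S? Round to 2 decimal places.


S = 2 * 22^0.5
22^0.5 = 4.6904
S = 2 * 4.6904
= 9.38


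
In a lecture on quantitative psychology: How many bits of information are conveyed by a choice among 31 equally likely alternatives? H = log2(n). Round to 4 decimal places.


H = log2(n)
H = log2(31)
= 4.9542


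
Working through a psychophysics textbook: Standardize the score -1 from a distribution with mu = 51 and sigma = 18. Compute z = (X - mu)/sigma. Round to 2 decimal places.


z = (X - mu) / sigma
= (-1 - 51) / 18
= -52 / 18
= -2.89


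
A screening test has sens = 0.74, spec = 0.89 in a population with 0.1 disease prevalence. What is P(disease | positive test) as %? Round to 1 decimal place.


PPV = (sens * prev) / (sens * prev + (1-spec) * (1-prev))
Numerator = 0.74 * 0.1 = 0.074
P(positive and no disease) = (1 - spec) * (1 - prev) = (1 - 0.89) * (1 - 0.1) = 0.099
Denominator = 0.074 + 0.099 = 0.173
PPV = 0.074 / 0.173 = 0.427746
As percentage = 42.8


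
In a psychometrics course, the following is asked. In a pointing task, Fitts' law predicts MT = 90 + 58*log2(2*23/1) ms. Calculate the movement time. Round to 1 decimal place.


MT = 90 + 58 * log2(2*23/1)
2D/W = 46.0
log2(46.0) = 5.5236
MT = 90 + 58 * 5.5236
= 410.4 ms


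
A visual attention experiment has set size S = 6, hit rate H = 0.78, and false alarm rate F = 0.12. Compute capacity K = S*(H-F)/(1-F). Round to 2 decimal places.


K = S * (H - F) / (1 - F)
H - F = 0.66
1 - F = 0.88
K = 6 * 0.66 / 0.88
= 4.50


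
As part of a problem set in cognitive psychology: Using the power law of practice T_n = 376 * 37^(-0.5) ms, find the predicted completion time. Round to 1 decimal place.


T_n = 376 * 37^(-0.5)
37^(-0.5) = 0.164399
T_n = 376 * 0.164399
= 61.8 ms


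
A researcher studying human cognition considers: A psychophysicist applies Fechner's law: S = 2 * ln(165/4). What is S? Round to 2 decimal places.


S = 2 * ln(165/4)
I/I0 = 41.25
ln(41.25) = 3.7197
S = 2 * 3.7197
= 7.44


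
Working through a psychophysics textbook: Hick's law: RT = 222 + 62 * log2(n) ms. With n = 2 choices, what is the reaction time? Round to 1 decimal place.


RT = 222 + 62 * log2(2)
log2(2) = 1.0
RT = 222 + 62 * 1.0
= 222 + 62.0
= 284.0 ms


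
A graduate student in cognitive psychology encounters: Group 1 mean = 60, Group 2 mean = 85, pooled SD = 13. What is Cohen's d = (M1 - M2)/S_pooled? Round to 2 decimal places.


Cohen's d = (M1 - M2) / S_pooled
= (60 - 85) / 13
= -25 / 13
= -1.92


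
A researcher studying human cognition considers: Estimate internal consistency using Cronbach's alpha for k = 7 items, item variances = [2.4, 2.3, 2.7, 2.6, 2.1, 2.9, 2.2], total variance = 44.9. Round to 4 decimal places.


alpha = (k/(k-1)) * (1 - sum(s_i^2)/s_total^2)
sum(item variances) = 17.2
k/(k-1) = 7/6 = 1.166667
1 - 17.2/44.9 = 1 - 0.383073 = 0.616927
alpha = 1.166667 * 0.616927
= 0.7197


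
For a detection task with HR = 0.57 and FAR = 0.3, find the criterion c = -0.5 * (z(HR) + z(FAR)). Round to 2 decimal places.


c = -0.5 * (z(HR) + z(FAR))
z(0.57) = 0.1764
z(0.3) = -0.5244
c = -0.5 * (0.1764 + -0.5244)
= -0.5 * -0.348
= 0.17


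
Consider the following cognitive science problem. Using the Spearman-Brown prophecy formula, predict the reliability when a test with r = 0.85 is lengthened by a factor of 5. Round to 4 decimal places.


r_new = n*r / (1 + (n-1)*r)
Numerator = 5 * 0.85 = 4.25
Denominator = 1 + 4 * 0.85 = 4.4
r_new = 4.25 / 4.4
= 0.9659


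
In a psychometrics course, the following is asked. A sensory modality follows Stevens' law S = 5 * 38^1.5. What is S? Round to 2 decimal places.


S = 5 * 38^1.5
38^1.5 = 234.2477
S = 5 * 234.2477
= 1171.24


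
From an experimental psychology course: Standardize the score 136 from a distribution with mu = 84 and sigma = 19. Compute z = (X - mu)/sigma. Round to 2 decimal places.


z = (X - mu) / sigma
= (136 - 84) / 19
= 52 / 19
= 2.74


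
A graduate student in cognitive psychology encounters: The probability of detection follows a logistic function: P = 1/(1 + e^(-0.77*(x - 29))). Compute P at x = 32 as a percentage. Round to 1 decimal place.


P(x) = 1/(1 + e^(-0.77*(32 - 29)))
Exponent = -0.77 * 3 = -2.31
e^(-2.31) = 0.099261
P = 1/(1 + 0.099261) = 0.909702
Percentage = 91.0


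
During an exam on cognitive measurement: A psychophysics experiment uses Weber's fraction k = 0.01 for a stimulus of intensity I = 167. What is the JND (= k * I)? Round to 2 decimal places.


JND = k * I
JND = 0.01 * 167
= 1.67


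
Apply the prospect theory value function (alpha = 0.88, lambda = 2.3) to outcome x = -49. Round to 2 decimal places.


Since x = -49 < 0, use v(x) = -lambda*(-x)^alpha
(-x) = 49
49^0.88 = 30.7166
v(-49) = -2.3 * 30.7166
= -70.65


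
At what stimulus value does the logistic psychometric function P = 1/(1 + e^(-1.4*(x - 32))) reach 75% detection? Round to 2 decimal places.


At P = 0.75: 0.75 = 1/(1 + e^(-k*(x-x0)))
Solving: e^(-k*(x-x0)) = 1/3
x = x0 + ln(3)/k
ln(3) = 1.0986
x = 32 + 1.0986/1.4
= 32 + 0.7847
= 32.78


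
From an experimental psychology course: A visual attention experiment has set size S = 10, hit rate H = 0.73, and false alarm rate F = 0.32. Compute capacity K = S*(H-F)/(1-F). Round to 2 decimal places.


K = S * (H - F) / (1 - F)
H - F = 0.41
1 - F = 0.68
K = 10 * 0.41 / 0.68
= 6.03


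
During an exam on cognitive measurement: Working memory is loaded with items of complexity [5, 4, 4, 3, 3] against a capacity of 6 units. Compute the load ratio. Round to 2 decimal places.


Total complexity = 5 + 4 + 4 + 3 + 3 = 19
Load = total / capacity = 19 / 6
= 3.17


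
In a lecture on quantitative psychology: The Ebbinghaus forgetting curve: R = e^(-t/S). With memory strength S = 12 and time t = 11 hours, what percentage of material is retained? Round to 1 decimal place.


R = e^(-t/S)
-t/S = -11/12 = -0.916667
R = e^(-0.916667) = 0.39985
Percentage = 0.39985 * 100
= 40.0


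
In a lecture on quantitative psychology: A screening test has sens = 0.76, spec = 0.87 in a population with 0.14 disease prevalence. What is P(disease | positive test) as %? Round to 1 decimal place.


PPV = (sens * prev) / (sens * prev + (1-spec) * (1-prev))
Numerator = 0.76 * 0.14 = 0.1064
P(positive and no disease) = (1 - spec) * (1 - prev) = (1 - 0.87) * (1 - 0.14) = 0.1118
Denominator = 0.1064 + 0.1118 = 0.2182
PPV = 0.1064 / 0.2182 = 0.487626
As percentage = 48.8


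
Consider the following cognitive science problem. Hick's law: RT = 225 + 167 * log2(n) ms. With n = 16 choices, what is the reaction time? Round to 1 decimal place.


RT = 225 + 167 * log2(16)
log2(16) = 4.0
RT = 225 + 167 * 4.0
= 225 + 668.0
= 893.0 ms


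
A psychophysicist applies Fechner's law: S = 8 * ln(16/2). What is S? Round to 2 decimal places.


S = 8 * ln(16/2)
I/I0 = 8.0
ln(8.0) = 2.0794
S = 8 * 2.0794
= 16.64


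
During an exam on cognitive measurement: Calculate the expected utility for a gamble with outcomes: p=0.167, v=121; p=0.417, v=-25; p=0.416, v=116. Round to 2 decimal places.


EU = sum(p_i * v_i)
0.167 * 121 = 20.207
0.417 * -25 = -10.425
0.416 * 116 = 48.256
EU = 20.207 + -10.425 + 48.256
= 58.04


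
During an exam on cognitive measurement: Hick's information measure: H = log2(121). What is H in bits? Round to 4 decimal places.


H = log2(n)
H = log2(121)
= 6.9189


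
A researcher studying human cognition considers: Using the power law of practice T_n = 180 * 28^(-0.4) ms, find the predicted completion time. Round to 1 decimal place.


T_n = 180 * 28^(-0.4)
28^(-0.4) = 0.263716
T_n = 180 * 0.263716
= 47.5 ms


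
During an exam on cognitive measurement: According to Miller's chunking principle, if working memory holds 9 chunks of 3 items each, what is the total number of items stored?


Total items = chunks * items_per_chunk
= 9 * 3
= 27


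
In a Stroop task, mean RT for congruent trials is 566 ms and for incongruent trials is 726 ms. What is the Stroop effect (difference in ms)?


Stroop effect = RT(incongruent) - RT(congruent)
= 726 - 566
= 160 ms


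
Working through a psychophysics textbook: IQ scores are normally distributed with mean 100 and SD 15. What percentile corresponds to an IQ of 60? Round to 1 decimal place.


z = (IQ - mean) / SD
z = (60 - 100) / 15 = -2.6667
Percentile = Phi(-2.6667) * 100
Phi(-2.6667) = 0.00383
= 0.4


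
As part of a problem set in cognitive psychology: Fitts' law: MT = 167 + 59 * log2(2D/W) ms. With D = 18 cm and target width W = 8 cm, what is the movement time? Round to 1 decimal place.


MT = 167 + 59 * log2(2*18/8)
2D/W = 4.5
log2(4.5) = 2.1699
MT = 167 + 59 * 2.1699
= 295.0 ms


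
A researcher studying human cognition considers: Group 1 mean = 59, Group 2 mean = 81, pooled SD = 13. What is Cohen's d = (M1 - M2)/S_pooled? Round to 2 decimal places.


Cohen's d = (M1 - M2) / S_pooled
= (59 - 81) / 13
= -22 / 13
= -1.69


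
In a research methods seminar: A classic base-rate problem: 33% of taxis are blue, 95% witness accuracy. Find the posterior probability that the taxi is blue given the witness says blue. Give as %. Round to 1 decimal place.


P(blue | says blue) = P(says blue | blue)*P(blue) / [P(says blue | blue)*P(blue) + P(says blue | not blue)*P(not blue)]
Numerator = 0.95 * 0.33 = 0.3135
False identification = 0.05 * 0.67 = 0.0335
P = 0.3135 / (0.3135 + 0.0335)
= 0.3135 / 0.347
As percentage = 90.3


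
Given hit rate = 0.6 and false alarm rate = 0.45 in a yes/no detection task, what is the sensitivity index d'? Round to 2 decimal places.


d' = z(HR) - z(FAR)
z(0.6) = 0.2533
z(0.45) = -0.1257
d' = 0.2533 - -0.1257
= 0.38


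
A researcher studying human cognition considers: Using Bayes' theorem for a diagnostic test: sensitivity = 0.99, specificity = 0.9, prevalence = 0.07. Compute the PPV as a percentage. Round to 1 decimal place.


PPV = (sens * prev) / (sens * prev + (1-spec) * (1-prev))
Numerator = 0.99 * 0.07 = 0.0693
P(positive and no disease) = (1 - spec) * (1 - prev) = (1 - 0.9) * (1 - 0.07) = 0.093
Denominator = 0.0693 + 0.093 = 0.1623
PPV = 0.0693 / 0.1623 = 0.426987
As percentage = 42.7


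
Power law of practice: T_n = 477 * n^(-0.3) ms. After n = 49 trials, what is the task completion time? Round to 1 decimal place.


T_n = 477 * 49^(-0.3)
49^(-0.3) = 0.311129
T_n = 477 * 0.311129
= 148.4 ms


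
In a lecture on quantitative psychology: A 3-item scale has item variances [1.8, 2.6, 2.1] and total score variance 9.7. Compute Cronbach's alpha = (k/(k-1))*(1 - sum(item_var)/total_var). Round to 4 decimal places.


alpha = (k/(k-1)) * (1 - sum(s_i^2)/s_total^2)
sum(item variances) = 6.5
k/(k-1) = 3/2 = 1.5
1 - 6.5/9.7 = 1 - 0.670103 = 0.329897
alpha = 1.5 * 0.329897
= 0.4948


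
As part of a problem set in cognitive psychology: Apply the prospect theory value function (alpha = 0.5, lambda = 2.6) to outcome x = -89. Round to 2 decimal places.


Since x = -89 < 0, use v(x) = -lambda*(-x)^alpha
(-x) = 89
89^0.5 = 9.434
v(-89) = -2.6 * 9.434
= -24.53


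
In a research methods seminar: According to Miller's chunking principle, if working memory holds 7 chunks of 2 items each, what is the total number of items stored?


Total items = chunks * items_per_chunk
= 7 * 2
= 14


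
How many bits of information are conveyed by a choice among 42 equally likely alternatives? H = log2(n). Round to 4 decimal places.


H = log2(n)
H = log2(42)
= 5.3923


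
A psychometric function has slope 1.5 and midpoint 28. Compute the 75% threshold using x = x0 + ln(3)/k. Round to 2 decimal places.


At P = 0.75: 0.75 = 1/(1 + e^(-k*(x-x0)))
Solving: e^(-k*(x-x0)) = 1/3
x = x0 + ln(3)/k
ln(3) = 1.0986
x = 28 + 1.0986/1.5
= 28 + 0.7324
= 28.73


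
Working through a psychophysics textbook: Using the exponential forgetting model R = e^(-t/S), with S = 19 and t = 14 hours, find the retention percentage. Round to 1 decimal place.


R = e^(-t/S)
-t/S = -14/19 = -0.736842
R = e^(-0.736842) = 0.478623
Percentage = 0.478623 * 100
= 47.9


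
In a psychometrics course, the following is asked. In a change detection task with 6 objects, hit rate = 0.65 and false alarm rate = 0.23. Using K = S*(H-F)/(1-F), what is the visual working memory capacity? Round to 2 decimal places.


K = S * (H - F) / (1 - F)
H - F = 0.42
1 - F = 0.77
K = 6 * 0.42 / 0.77
= 3.27


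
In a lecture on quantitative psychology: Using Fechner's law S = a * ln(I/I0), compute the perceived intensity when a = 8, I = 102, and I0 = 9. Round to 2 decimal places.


S = 8 * ln(102/9)
I/I0 = 11.333333
ln(11.333333) = 2.4277
S = 8 * 2.4277
= 19.42


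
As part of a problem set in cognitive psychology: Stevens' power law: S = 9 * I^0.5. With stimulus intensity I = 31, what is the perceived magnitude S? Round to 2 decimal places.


S = 9 * 31^0.5
31^0.5 = 5.5678
S = 9 * 5.5678
= 50.11


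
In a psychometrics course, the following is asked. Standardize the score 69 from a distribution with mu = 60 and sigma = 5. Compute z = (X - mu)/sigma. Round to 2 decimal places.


z = (X - mu) / sigma
= (69 - 60) / 5
= 9 / 5
= 1.80


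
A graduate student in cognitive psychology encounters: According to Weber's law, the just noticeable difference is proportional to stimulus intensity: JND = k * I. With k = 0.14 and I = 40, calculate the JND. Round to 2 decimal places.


JND = k * I
JND = 0.14 * 40
= 5.60


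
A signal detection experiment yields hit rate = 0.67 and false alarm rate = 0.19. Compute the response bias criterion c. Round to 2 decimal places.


c = -0.5 * (z(HR) + z(FAR))
z(0.67) = 0.4399
z(0.19) = -0.8779
c = -0.5 * (0.4399 + -0.8779)
= -0.5 * -0.438
= 0.22


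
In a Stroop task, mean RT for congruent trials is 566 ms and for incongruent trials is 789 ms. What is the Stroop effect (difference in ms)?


Stroop effect = RT(incongruent) - RT(congruent)
= 789 - 566
= 223 ms


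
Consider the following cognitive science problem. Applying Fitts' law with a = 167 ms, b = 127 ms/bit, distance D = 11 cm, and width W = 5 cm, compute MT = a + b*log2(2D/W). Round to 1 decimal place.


MT = 167 + 127 * log2(2*11/5)
2D/W = 4.4
log2(4.4) = 2.1375
MT = 167 + 127 * 2.1375
= 438.5 ms


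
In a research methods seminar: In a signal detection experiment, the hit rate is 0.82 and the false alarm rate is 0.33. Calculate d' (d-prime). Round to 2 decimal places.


d' = z(HR) - z(FAR)
z(0.82) = 0.9154
z(0.33) = -0.4399
d' = 0.9154 - -0.4399
= 1.36


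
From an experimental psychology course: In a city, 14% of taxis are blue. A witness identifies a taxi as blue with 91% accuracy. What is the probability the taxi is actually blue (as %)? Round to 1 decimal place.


P(blue | says blue) = P(says blue | blue)*P(blue) / [P(says blue | blue)*P(blue) + P(says blue | not blue)*P(not blue)]
Numerator = 0.91 * 0.14 = 0.1274
False identification = 0.09 * 0.86 = 0.0774
P = 0.1274 / (0.1274 + 0.0774)
= 0.1274 / 0.2048
As percentage = 62.2


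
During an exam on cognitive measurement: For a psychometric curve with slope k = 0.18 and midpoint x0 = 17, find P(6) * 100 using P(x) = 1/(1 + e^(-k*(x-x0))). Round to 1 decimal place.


P(x) = 1/(1 + e^(-0.18*(6 - 17)))
Exponent = -0.18 * -11 = 1.98
e^(1.98) = 7.242743
P = 1/(1 + 7.242743) = 0.121319
Percentage = 12.1


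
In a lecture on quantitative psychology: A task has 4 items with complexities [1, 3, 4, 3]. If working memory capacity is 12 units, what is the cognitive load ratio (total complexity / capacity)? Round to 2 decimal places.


Total complexity = 1 + 3 + 4 + 3 = 11
Load = total / capacity = 11 / 12
= 0.92


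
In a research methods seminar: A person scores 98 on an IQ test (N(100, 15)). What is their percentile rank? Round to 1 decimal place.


z = (IQ - mean) / SD
z = (98 - 100) / 15 = -0.1333
Percentile = Phi(-0.1333) * 100
Phi(-0.1333) = 0.446978
= 44.7


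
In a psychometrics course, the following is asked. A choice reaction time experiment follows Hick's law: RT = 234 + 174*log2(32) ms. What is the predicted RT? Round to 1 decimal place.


RT = 234 + 174 * log2(32)
log2(32) = 5.0
RT = 234 + 174 * 5.0
= 234 + 870.0
= 1104.0 ms


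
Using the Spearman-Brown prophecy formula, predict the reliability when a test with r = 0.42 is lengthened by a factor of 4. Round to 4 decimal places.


r_new = n*r / (1 + (n-1)*r)
Numerator = 4 * 0.42 = 1.68
Denominator = 1 + 3 * 0.42 = 2.26
r_new = 1.68 / 2.26
= 0.7434


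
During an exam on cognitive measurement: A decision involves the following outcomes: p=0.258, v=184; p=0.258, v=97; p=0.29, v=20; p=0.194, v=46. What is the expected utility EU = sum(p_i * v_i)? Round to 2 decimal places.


EU = sum(p_i * v_i)
0.258 * 184 = 47.472
0.258 * 97 = 25.026
0.29 * 20 = 5.8
0.194 * 46 = 8.924
EU = 47.472 + 25.026 + 5.8 + 8.924
= 87.22


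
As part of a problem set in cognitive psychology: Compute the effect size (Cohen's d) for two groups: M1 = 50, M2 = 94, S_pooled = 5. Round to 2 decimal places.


Cohen's d = (M1 - M2) / S_pooled
= (50 - 94) / 5
= -44 / 5
= -8.80


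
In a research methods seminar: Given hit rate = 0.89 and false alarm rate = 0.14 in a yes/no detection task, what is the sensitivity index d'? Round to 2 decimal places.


d' = z(HR) - z(FAR)
z(0.89) = 1.2265
z(0.14) = -1.0803
d' = 1.2265 - -1.0803
= 2.31


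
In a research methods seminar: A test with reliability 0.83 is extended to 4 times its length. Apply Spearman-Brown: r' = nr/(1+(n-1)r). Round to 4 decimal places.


r_new = n*r / (1 + (n-1)*r)
Numerator = 4 * 0.83 = 3.32
Denominator = 1 + 3 * 0.83 = 3.49
r_new = 3.32 / 3.49
= 0.9513


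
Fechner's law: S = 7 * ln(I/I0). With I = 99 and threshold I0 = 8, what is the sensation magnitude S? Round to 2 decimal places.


S = 7 * ln(99/8)
I/I0 = 12.375
ln(12.375) = 2.5157
S = 7 * 2.5157
= 17.61


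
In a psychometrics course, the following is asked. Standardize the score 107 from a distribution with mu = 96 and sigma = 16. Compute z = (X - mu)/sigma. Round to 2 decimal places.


z = (X - mu) / sigma
= (107 - 96) / 16
= 11 / 16
= 0.69


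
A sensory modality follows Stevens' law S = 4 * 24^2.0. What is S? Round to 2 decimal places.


S = 4 * 24^2.0
24^2.0 = 576.0
S = 4 * 576.0
= 2304.00


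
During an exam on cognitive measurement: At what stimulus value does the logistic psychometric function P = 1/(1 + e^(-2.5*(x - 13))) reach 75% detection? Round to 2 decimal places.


At P = 0.75: 0.75 = 1/(1 + e^(-k*(x-x0)))
Solving: e^(-k*(x-x0)) = 1/3
x = x0 + ln(3)/k
ln(3) = 1.0986
x = 13 + 1.0986/2.5
= 13 + 0.4394
= 13.44


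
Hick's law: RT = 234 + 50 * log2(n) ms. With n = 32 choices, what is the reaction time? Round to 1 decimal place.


RT = 234 + 50 * log2(32)
log2(32) = 5.0
RT = 234 + 50 * 5.0
= 234 + 250.0
= 484.0 ms


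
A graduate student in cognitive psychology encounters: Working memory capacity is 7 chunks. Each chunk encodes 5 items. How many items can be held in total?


Total items = chunks * items_per_chunk
= 7 * 5
= 35


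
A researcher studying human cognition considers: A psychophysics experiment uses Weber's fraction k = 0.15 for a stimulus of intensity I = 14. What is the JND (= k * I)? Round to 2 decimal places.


JND = k * I
JND = 0.15 * 14
= 2.10


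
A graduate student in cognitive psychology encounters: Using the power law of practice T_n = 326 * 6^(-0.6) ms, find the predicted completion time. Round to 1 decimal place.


T_n = 326 * 6^(-0.6)
6^(-0.6) = 0.341279
T_n = 326 * 0.341279
= 111.3 ms


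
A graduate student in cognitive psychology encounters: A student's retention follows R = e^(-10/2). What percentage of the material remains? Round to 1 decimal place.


R = e^(-t/S)
-t/S = -10/2 = -5.0
R = e^(-5.0) = 0.006738
Percentage = 0.006738 * 100
= 0.7


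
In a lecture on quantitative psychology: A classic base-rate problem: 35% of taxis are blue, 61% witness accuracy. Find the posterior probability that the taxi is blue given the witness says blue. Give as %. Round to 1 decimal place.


P(blue | says blue) = P(says blue | blue)*P(blue) / [P(says blue | blue)*P(blue) + P(says blue | not blue)*P(not blue)]
Numerator = 0.61 * 0.35 = 0.2135
False identification = 0.39 * 0.65 = 0.2535
P = 0.2135 / (0.2135 + 0.2535)
= 0.2135 / 0.467
As percentage = 45.7


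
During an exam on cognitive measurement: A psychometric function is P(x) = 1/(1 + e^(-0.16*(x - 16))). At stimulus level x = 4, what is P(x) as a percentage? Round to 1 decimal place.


P(x) = 1/(1 + e^(-0.16*(4 - 16)))
Exponent = -0.16 * -12 = 1.92
e^(1.92) = 6.820958
P = 1/(1 + 6.820958) = 0.127862
Percentage = 12.8


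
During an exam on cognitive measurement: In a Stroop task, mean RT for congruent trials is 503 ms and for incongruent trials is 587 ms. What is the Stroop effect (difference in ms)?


Stroop effect = RT(incongruent) - RT(congruent)
= 587 - 503
= 84 ms


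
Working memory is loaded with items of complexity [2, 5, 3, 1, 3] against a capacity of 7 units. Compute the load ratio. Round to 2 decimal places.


Total complexity = 2 + 5 + 3 + 1 + 3 = 14
Load = total / capacity = 14 / 7
= 2.00


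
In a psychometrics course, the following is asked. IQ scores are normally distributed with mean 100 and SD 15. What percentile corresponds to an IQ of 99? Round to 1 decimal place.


z = (IQ - mean) / SD
z = (99 - 100) / 15 = -0.0667
Percentile = Phi(-0.0667) * 100
Phi(-0.0667) = 0.47341
= 47.3


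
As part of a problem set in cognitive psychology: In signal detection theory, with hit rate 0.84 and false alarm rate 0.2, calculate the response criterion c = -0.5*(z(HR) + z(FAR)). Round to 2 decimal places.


c = -0.5 * (z(HR) + z(FAR))
z(0.84) = 0.9945
z(0.2) = -0.8416
c = -0.5 * (0.9945 + -0.8416)
= -0.5 * 0.1529
= -0.08


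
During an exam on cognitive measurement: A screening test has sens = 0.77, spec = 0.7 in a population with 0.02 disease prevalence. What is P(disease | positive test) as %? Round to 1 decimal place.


PPV = (sens * prev) / (sens * prev + (1-spec) * (1-prev))
Numerator = 0.77 * 0.02 = 0.0154
P(positive and no disease) = (1 - spec) * (1 - prev) = (1 - 0.7) * (1 - 0.02) = 0.294
Denominator = 0.0154 + 0.294 = 0.3094
PPV = 0.0154 / 0.3094 = 0.049774
As percentage = 5.0


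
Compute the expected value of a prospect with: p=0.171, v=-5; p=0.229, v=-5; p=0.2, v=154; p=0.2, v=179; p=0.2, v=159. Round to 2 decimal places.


EU = sum(p_i * v_i)
0.171 * -5 = -0.855
0.229 * -5 = -1.145
0.2 * 154 = 30.8
0.2 * 179 = 35.8
0.2 * 159 = 31.8
EU = -0.855 + -1.145 + 30.8 + 35.8 + 31.8
= 96.40


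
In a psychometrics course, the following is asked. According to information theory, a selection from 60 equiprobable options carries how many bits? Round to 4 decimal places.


H = log2(n)
H = log2(60)
= 5.9069


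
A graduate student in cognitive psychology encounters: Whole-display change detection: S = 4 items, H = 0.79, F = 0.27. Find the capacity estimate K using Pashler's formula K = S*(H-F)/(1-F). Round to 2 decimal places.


K = S * (H - F) / (1 - F)
H - F = 0.52
1 - F = 0.73
K = 4 * 0.52 / 0.73
= 2.85


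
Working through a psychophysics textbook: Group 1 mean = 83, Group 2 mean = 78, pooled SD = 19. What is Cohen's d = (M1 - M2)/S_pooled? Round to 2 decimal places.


Cohen's d = (M1 - M2) / S_pooled
= (83 - 78) / 19
= 5 / 19
= 0.26


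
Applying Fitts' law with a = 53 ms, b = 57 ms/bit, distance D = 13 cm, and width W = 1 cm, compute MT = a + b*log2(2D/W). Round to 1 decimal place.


MT = 53 + 57 * log2(2*13/1)
2D/W = 26.0
log2(26.0) = 4.7004
MT = 53 + 57 * 4.7004
= 320.9 ms


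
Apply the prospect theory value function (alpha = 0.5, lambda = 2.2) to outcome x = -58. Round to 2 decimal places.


Since x = -58 < 0, use v(x) = -lambda*(-x)^alpha
(-x) = 58
58^0.5 = 7.6158
v(-58) = -2.2 * 7.6158
= -16.75


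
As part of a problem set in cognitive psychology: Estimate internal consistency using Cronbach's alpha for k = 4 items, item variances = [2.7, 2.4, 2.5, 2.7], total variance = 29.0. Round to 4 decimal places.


alpha = (k/(k-1)) * (1 - sum(s_i^2)/s_total^2)
sum(item variances) = 10.3
k/(k-1) = 4/3 = 1.333333
1 - 10.3/29.0 = 1 - 0.355172 = 0.644828
alpha = 1.333333 * 0.644828
= 0.8598


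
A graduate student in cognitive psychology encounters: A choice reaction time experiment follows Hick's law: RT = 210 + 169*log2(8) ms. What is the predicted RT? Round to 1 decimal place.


RT = 210 + 169 * log2(8)
log2(8) = 3.0
RT = 210 + 169 * 3.0
= 210 + 507.0
= 717.0 ms


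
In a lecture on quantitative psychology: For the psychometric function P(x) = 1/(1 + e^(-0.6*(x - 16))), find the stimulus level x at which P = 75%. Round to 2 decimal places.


At P = 0.75: 0.75 = 1/(1 + e^(-k*(x-x0)))
Solving: e^(-k*(x-x0)) = 1/3
x = x0 + ln(3)/k
ln(3) = 1.0986
x = 16 + 1.0986/0.6
= 16 + 1.831
= 17.83
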